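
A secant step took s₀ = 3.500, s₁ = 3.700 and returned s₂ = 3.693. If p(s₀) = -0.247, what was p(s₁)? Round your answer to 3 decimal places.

The secant line through (3.500, -0.247) and (3.700, p(s₁)) crosses zero at s₂ = 3.693.
So (3.500, -0.247), (3.700, p(s₁)), (3.693, 0) are collinear:
p(s₁) = -0.247 · (3.700 − 3.693) / (3.500 − 3.693) = -0.247 · (0.00700)/(-0.19300) = 0.00896

0.009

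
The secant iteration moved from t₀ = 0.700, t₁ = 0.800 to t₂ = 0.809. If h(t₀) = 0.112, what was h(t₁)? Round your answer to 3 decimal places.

0.009

The secant line through (0.700, 0.112) and (0.800, h(t₁)) crosses zero at t₂ = 0.809.
So (0.700, 0.112), (0.800, h(t₁)), (0.809, 0) are collinear:
h(t₁) = 0.112 · (0.800 − 0.809) / (0.700 − 0.809) = 0.112 · (-0.00900)/(-0.10900) = 0.00925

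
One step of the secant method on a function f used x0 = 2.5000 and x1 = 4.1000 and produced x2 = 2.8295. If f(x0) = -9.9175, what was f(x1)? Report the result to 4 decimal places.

The secant line through (2.5000, -9.9175) and (4.1000, f(x1)) crosses zero at x2 = 2.8295.
So (2.5000, -9.9175), (4.1000, f(x1)), (2.8295, 0) are collinear:
f(x1) = -9.9175 · (4.1000 − 2.8295) / (2.5000 − 2.8295) = -9.9175 · (1.270500)/(-0.329500) = 38.240315

38.2403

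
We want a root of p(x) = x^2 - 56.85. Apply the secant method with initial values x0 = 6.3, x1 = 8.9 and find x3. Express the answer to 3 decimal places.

p(6.3) = -17.16000, p(8.9) = 22.36000
x2 = 8.90000 − 22.36000·(8.90000 − 6.30000) / (22.36000 − (-17.16000)) = 8.90000 − (58.13600)/(39.52000) = 7.42895
p(7.42895) = -1.66074
x3 = 7.42895 − (-1.66074)·(7.42895 − 8.90000) / (-1.66074 − 22.36000) = 7.42895 − (2.44304)/(-24.02074) = 7.53065

7.531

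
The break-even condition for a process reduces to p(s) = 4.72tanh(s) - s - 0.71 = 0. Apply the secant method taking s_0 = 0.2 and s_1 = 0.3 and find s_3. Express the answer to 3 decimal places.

0.194

p(0.2) = 0.02161, p(0.3) = 0.36500
s_2 = 0.30000 − 0.36500·(0.30000 − 0.20000) / (0.36500 − 0.02161) = 0.30000 − (0.03650)/(0.34338) = 0.19371
p(0.19371) = -0.00068
s_3 = 0.19371 − (-0.00068)·(0.19371 − 0.30000) / (-0.00068 − 0.36500) = 0.19371 − (0.00007)/(-0.36567) = 0.19390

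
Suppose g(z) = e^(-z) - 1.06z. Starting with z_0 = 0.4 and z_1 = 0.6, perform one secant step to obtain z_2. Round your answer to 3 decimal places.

0.548

g(0.4) = 0.24632, g(0.6) = -0.08719
z_2 = 0.60000 − (-0.08719)·(0.60000 − 0.40000) / (-0.08719 − 0.24632) = 0.60000 − (-0.01744)/(-0.33351) = 0.54771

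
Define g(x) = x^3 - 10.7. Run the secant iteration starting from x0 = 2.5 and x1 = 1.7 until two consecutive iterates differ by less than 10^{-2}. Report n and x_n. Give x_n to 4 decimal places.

n = 5, x_n = 2.2036

g(2.5) = 4.925000, g(1.7) = -5.787000
x2 = 1.700000 − (-5.787000)·(-0.800000)/(-10.712000) = 2.132188;  |Δ| = 0.432188
g(2.132188) = -1.006589
x3 = 2.132188 − (-1.006589)·(0.432188)/(4.780411) = 2.223192;  |Δ| = 0.091004
g(2.223192) = 0.288312
x4 = 2.223192 − 0.288312·(0.091004)/(1.294901) = 2.202930;  |Δ| = 0.020262
g(2.202930) = -0.009401
x5 = 2.202930 − (-0.009401)·(-0.020262)/(-0.297713) = 2.203570;  |Δ| = 0.000640
|x5 − x4| = 0.000640 < 10^{-2}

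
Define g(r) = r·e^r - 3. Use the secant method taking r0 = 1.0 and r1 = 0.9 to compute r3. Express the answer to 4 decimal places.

1.0492

g(1.0) = -0.281718, g(0.9) = -0.786357
r2 = 0.900000 − (-0.786357)·(0.900000 − 1.000000) / (-0.786357 − (-0.281718)) = 0.900000 − (0.078636)/(-0.504639) = 1.055826
g(1.055826) = 0.034810
r3 = 1.055826 − 0.034810·(1.055826 − 0.900000) / (0.034810 − (-0.786357)) = 1.055826 − (0.005424)/(0.821167) = 1.049220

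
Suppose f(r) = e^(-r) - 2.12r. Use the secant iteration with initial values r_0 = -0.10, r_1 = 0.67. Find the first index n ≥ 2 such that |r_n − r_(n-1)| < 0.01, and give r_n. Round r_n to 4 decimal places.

f(-0.10) = 1.317171, f(0.67) = -0.908691
r_2 = 0.670000 − (-0.908691)·(0.770000)/(-2.225862) = 0.355653;  |Δ| = 0.314347
f(0.355653) = -0.053270
r_3 = 0.355653 − (-0.053270)·(-0.314347)/(0.855422) = 0.336078;  |Δ| = 0.019575
f(0.336078) = 0.002082
r_4 = 0.336078 − 0.002082·(-0.019575)/(0.055351) = 0.336814;  |Δ| = 0.000736
|r_4 − r_3| = 0.000736 < 0.01

n = 4, r_n = 0.3368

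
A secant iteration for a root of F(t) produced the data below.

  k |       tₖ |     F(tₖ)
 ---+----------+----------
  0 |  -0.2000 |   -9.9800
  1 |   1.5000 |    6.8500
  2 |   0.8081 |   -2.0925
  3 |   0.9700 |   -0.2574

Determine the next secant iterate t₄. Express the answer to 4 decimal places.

0.9927

t₄ = 0.9700 − (-0.2574)·(0.9700 − 0.8081) / (-0.2574 − (-2.0925))
   = 0.9700 − (-0.041673)/(1.835100) = 0.992709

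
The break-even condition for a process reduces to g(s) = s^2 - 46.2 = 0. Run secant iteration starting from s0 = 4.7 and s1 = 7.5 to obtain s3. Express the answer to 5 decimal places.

g(4.7) = -24.1100000, g(7.5) = 10.0500000
s2 = 7.5000000 − 10.0500000·(7.5000000 − 4.7000000) / (10.0500000 − (-24.1100000)) = 7.5000000 − (28.1400000)/(34.1600000) = 6.6762295
g(6.6762295) = -1.6279596
s3 = 6.6762295 − (-1.6279596)·(6.6762295 − 7.5000000) / (-1.6279596 − 10.0500000) = 6.6762295 − (1.3410650)/(-11.6779596) = 6.7910668

6.79107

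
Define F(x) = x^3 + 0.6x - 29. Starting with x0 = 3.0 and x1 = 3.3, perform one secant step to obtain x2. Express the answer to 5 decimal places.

F(3.0) = -0.2000000, F(3.3) = 8.9170000
x2 = 3.3000000 − 8.9170000·(3.3000000 − 3.0000000) / (8.9170000 − (-0.2000000)) = 3.3000000 − (2.6751000)/(9.1170000) = 3.0065811

3.00658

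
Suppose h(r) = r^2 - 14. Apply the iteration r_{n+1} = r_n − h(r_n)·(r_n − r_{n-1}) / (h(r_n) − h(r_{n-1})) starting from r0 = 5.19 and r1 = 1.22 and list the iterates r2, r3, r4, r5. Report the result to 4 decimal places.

3.1719, 4.0688, 3.7159, 3.7406

h(5.19) = 12.936100, h(1.22) = -12.511600
r2 = 1.220000 − (-12.511600)·(1.220000 − 5.190000) / (-12.511600 − 12.936100) = 1.220000 − (49.671052)/(-25.447700) = 3.171888
h(3.171888) = -3.939129
r3 = 3.171888 − (-3.939129)·(3.171888 − 1.220000) / (-3.939129 − (-12.511600)) = 3.171888 − (-7.688737)/(8.572471) = 4.068798
h(4.068798) = 2.555116
r4 = 4.068798 − 2.555116·(4.068798 − 3.171888) / (2.555116 − (-3.939129)) = 4.068798 − (2.291709)/(6.494244) = 3.715915
h(3.715915) = -0.191978
r5 = 3.715915 − (-0.191978)·(3.715915 − 4.068798) / (-0.191978 − 2.555116) = 3.715915 − (0.067746)/(-2.747094) = 3.740576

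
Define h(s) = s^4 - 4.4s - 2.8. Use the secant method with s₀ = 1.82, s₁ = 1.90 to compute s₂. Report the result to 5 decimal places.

h(1.82) = 0.1639938, h(1.90) = 1.8721000
s₂ = 1.9000000 − 1.8721000·(1.9000000 − 1.8200000) / (1.8721000 − 0.1639938) = 1.9000000 − (0.1497680)/(1.7081062) = 1.8123193

1.81232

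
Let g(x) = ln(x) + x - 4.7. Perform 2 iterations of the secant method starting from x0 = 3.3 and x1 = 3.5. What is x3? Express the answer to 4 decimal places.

g(3.3) = -0.206078, g(3.5) = 0.052763
x2 = 3.500000 − 0.052763·(3.500000 − 3.300000) / (0.052763 − (-0.206078)) = 3.500000 − (0.010553)/(0.258841) = 3.459231
g(3.459231) = 0.000278
x3 = 3.459231 − 0.000278·(3.459231 − 3.500000) / (0.000278 − 0.052763) = 3.459231 − (-0.000011)/(-0.052485) = 3.459016

3.4590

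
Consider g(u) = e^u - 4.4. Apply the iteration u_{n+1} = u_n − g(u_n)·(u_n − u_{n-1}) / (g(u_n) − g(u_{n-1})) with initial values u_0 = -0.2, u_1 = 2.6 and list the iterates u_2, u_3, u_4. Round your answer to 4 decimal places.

0.5930, 1.0391, 1.7290

g(-0.2) = -3.581269, g(2.6) = 9.063738
u_2 = 2.600000 − 9.063738·(2.600000 − (-0.200000)) / (9.063738 − (-3.581269)) = 2.600000 − (25.378466)/(12.645007) = 0.593005
g(0.593005) = -2.590582
u_3 = 0.593005 − (-2.590582)·(0.593005 − 2.600000) / (-2.590582 − 9.063738) = 0.593005 − (5.199286)/(-11.654320) = 1.039130
g(1.039130) = -1.573243
u_4 = 1.039130 − (-1.573243)·(1.039130 − 0.593005) / (-1.573243 − (-2.590582)) = 1.039130 − (-0.701863)/(1.017340) = 1.729031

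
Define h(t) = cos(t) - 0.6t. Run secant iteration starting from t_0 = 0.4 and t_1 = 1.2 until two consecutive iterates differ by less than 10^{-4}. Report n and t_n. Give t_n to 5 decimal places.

h(0.4) = 0.6810610, h(1.2) = -0.3576422
t_2 = 1.2000000 − (-0.3576422)·(0.8000000)/(-1.0387032) = 0.9245471;  |Δ| = 0.2754529
h(0.9245471) = 0.0474679
t_3 = 0.9245471 − 0.0474679·(-0.2754529)/(0.4051102) = 0.9568227;  |Δ| = 0.0322756
h(0.9568227) = 0.0020262
t_4 = 0.9568227 − 0.0020262·(0.0322756)/(-0.0454417) = 0.9582619;  |Δ| = 0.0014392
h(0.9582619) = -0.0000142
t_5 = 0.9582619 − (-0.0000142)·(0.0014392)/(-0.0020404) = 0.9582519;  |Δ| = 0.0000100
|t_5 − t_4| = 0.0000100 < 10^{-4}

n = 5, t_n = 0.95825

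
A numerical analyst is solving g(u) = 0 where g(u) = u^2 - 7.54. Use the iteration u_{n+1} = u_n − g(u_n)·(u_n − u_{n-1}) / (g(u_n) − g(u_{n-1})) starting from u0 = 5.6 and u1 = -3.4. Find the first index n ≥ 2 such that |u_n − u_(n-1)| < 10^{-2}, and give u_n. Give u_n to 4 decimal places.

g(5.6) = 23.820000, g(-3.4) = 4.020000
u2 = -3.400000 − 4.020000·(-9.000000)/(-19.800000) = -5.227273;  |Δ| = 1.827273
g(-5.227273) = 19.784380
u3 = -5.227273 − 19.784380·(-1.827273)/(15.764380) = -2.934036;  |Δ| = 2.293237
g(-2.934036) = 1.068566
u4 = -2.934036 − 1.068566·(2.293237)/(-18.715814) = -2.803105;  |Δ| = 0.130931
g(-2.803105) = 0.317398
u5 = -2.803105 − 0.317398·(0.130931)/(-0.751168) = -2.747782;  |Δ| = 0.055323
g(-2.747782) = 0.010304
u6 = -2.747782 − 0.010304·(0.055323)/(-0.307094) = -2.745925;  |Δ| = 0.001856
|u6 − u5| = 0.001856 < 10^{-2}

n = 6, u_n = -2.7459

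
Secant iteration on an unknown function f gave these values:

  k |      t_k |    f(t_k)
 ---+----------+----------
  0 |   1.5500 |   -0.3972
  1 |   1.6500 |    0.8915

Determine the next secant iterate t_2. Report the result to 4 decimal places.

t_2 = 1.6500 − 0.8915·(1.6500 − 1.5500) / (0.8915 − (-0.3972))
   = 1.6500 − (0.089150)/(1.288700) = 1.580822

1.5808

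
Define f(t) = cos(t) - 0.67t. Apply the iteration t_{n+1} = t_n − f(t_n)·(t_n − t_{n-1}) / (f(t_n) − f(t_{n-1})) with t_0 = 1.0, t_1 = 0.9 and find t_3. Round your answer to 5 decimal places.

0.91277

f(1.0) = -0.1296977, f(0.9) = 0.0186100
t_2 = 0.9000000 − 0.0186100·(0.9000000 − 1.0000000) / (0.0186100 − (-0.1296977)) = 0.9000000 − (-0.0018610)/(0.1483077) = 0.9125482
f(0.9125482) = 0.0003246
t_3 = 0.9125482 − 0.0003246·(0.9125482 − 0.9000000) / (0.0003246 − 0.0186100) = 0.9125482 − (0.0000041)/(-0.0182853) = 0.9127710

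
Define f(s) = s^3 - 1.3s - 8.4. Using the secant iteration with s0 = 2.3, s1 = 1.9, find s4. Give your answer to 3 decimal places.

2.245

f(2.3) = 0.77700, f(1.9) = -4.01100
s2 = 1.90000 − (-4.01100)·(1.90000 − 2.30000) / (-4.01100 − 0.77700) = 1.90000 − (1.60440)/(-4.78800) = 2.23509
f(2.23509) = -0.13997
s3 = 2.23509 − (-0.13997)·(2.23509 − 1.90000) / (-0.13997 − (-4.01100)) = 2.23509 − (-0.04690)/(3.87103) = 2.24720
f(2.24720) = 0.02685
s4 = 2.24720 − 0.02685·(2.24720 − 2.23509) / (0.02685 − (-0.13997)) = 2.24720 − (0.00033)/(0.16682) = 2.24525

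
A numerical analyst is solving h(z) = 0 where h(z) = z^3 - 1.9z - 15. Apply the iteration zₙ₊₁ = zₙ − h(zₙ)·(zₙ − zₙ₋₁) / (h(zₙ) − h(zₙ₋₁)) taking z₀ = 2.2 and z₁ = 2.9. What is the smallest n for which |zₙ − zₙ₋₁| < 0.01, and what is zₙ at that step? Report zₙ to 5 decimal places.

n = 4, zₙ = 2.72223

h(2.2) = -8.5320000, h(2.9) = 3.8790000
z₂ = 2.9000000 − 3.8790000·(0.7000000)/(12.4110000) = 2.6812183;  |Δ| = 0.2187817
h(2.6812183) = -0.8192204
z₃ = 2.6812183 − (-0.8192204)·(-0.2187817)/(-4.6982204) = 2.7193669;  |Δ| = 0.0381486
h(2.7193669) = -0.0571985
z₄ = 2.7193669 − (-0.0571985)·(0.0381486)/(0.7620219) = 2.7222303;  |Δ| = 0.0028635
|z₄ − z₃| = 0.0028635 < 0.01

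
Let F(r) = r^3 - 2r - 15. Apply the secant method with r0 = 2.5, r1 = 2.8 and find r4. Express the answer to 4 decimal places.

F(2.5) = -4.375000, F(2.8) = 1.352000
r2 = 2.800000 − 1.352000·(2.800000 − 2.500000) / (1.352000 − (-4.375000)) = 2.800000 − (0.405600)/(5.727000) = 2.729178
F(2.729178) = -0.130321
r3 = 2.729178 − (-0.130321)·(2.729178 − 2.800000) / (-0.130321 − 1.352000) = 2.729178 − (0.009230)/(-1.482321) = 2.735404
F(2.735404) = -0.003324
r4 = 2.735404 − (-0.003324)·(2.735404 − 2.729178) / (-0.003324 − (-0.130321)) = 2.735404 − (-0.000021)/(0.126997) = 2.735567

2.7356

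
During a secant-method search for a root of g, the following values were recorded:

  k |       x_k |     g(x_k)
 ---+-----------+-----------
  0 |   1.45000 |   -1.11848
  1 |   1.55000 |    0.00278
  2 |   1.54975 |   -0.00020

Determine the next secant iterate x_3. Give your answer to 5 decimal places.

x_3 = 1.54975 − (-0.00020)·(1.54975 − 1.55000) / (-0.00020 − 0.00278)
   = 1.54975 − (0.0000001)/(-0.0029800) = 1.5497668

1.54977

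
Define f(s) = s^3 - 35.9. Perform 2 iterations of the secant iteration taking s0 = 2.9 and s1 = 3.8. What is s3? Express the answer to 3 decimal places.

f(2.9) = -11.51100, f(3.8) = 18.97200
s2 = 3.80000 − 18.97200·(3.80000 − 2.90000) / (18.97200 − (-11.51100)) = 3.80000 − (17.07480)/(30.48300) = 3.23986
f(3.23986) = -1.89224
s3 = 3.23986 − (-1.89224)·(3.23986 − 3.80000) / (-1.89224 − 18.97200) = 3.23986 − (1.05992)/(-20.86424) = 3.29066

3.291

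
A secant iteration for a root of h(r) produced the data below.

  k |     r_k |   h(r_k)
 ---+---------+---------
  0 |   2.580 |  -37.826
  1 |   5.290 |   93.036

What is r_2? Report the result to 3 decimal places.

r_2 = 5.290 − 93.036·(5.290 − 2.580) / (93.036 − (-37.826))
   = 5.290 − (252.12756)/(130.86200) = 3.36333

3.363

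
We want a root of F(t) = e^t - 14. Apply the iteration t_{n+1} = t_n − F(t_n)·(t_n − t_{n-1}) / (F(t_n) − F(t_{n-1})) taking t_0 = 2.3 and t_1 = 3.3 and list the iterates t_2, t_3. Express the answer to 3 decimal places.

2.535, 2.608

F(2.3) = -4.02582, F(3.3) = 13.11264
t_2 = 3.30000 − 13.11264·(3.30000 − 2.30000) / (13.11264 − (-4.02582)) = 3.30000 − (13.11264)/(17.13846) = 2.53490
F(2.53490) = -1.38484
t_3 = 2.53490 − (-1.38484)·(2.53490 − 3.30000) / (-1.38484 − 13.11264) = 2.53490 − (1.05954)/(-14.49747) = 2.60798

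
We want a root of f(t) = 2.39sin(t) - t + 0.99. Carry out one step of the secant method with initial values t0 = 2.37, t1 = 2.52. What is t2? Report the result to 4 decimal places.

2.4712

f(2.37) = 0.286494, f(2.52) = -0.138230
t2 = 2.520000 − (-0.138230)·(2.520000 − 2.370000) / (-0.138230 − 0.286494) = 2.520000 − (-0.020734)/(-0.424724) = 2.471181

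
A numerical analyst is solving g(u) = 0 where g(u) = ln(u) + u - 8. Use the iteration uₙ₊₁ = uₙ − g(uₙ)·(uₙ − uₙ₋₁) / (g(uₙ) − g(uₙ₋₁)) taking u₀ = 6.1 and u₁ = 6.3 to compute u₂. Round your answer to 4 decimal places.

g(6.1) = -0.091711, g(6.3) = 0.140550
u₂ = 6.300000 − 0.140550·(6.300000 − 6.100000) / (0.140550 − (-0.091711)) = 6.300000 − (0.028110)/(0.232261) = 6.178973

6.1790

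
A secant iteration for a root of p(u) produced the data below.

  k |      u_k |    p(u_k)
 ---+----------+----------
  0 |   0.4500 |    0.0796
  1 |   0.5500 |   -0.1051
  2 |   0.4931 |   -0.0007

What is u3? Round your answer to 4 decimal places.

0.4927

u3 = 0.4931 − (-0.0007)·(0.4931 − 0.5500) / (-0.0007 − (-0.1051))
   = 0.4931 − (0.000040)/(0.104400) = 0.492718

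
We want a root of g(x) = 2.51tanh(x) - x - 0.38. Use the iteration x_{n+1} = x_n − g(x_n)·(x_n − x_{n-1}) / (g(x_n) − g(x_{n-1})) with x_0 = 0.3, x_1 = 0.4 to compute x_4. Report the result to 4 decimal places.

g(0.3) = 0.051195, g(0.4) = 0.173672
x_2 = 0.400000 − 0.173672·(0.400000 − 0.300000) / (0.173672 − 0.051195) = 0.400000 − (0.017367)/(0.122477) = 0.258201
g(0.258201) = -0.004145
x_3 = 0.258201 − (-0.004145)·(0.258201 − 0.400000) / (-0.004145 − 0.173672) = 0.258201 − (0.000588)/(-0.177817) = 0.261506
g(0.261506) = 0.000310
x_4 = 0.261506 − 0.000310·(0.261506 − 0.258201) / (0.000310 − (-0.004145)) = 0.261506 − (0.000001)/(0.004455) = 0.261276

0.2613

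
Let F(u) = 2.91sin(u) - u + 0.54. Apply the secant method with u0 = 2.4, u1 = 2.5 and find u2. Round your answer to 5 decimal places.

2.43259

F(2.4) = 0.1055979, F(2.5) = -0.2184461
u2 = 2.5000000 − (-0.2184461)·(2.5000000 − 2.4000000) / (-0.2184461 − 0.1055979) = 2.5000000 − (-0.0218446)/(-0.3240439) = 2.4325875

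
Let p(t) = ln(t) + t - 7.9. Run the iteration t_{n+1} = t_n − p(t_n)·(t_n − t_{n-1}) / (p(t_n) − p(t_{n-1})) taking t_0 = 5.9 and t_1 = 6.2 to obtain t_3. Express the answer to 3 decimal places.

6.093

p(5.9) = -0.22505, p(6.2) = 0.12455
t_2 = 6.20000 − 0.12455·(6.20000 − 5.90000) / (0.12455 − (-0.22505)) = 6.20000 − (0.03736)/(0.34960) = 6.09312
p(6.09312) = 0.00028
t_3 = 6.09312 − 0.00028·(6.09312 − 6.20000) / (0.00028 − 0.12455) = 6.09312 − (-0.00003)/(-0.12427) = 6.09288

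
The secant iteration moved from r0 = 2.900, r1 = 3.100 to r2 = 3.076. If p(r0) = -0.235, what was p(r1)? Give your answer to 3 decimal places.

The secant line through (2.900, -0.235) and (3.100, p(r1)) crosses zero at r2 = 3.076.
So (2.900, -0.235), (3.100, p(r1)), (3.076, 0) are collinear:
p(r1) = -0.235 · (3.100 − 3.076) / (2.900 − 3.076) = -0.235 · (0.02400)/(-0.17600) = 0.03205

0.032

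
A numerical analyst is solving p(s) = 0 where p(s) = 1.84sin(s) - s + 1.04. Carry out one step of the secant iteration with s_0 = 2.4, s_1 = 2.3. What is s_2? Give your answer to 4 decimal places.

2.3489

p(2.4) = -0.117148, p(2.3) = 0.112098
s_2 = 2.300000 − 0.112098·(2.300000 − 2.400000) / (0.112098 − (-0.117148)) = 2.300000 − (-0.011210)/(0.229245) = 2.348899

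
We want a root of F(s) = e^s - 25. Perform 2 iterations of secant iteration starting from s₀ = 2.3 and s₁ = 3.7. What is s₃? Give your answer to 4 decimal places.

F(2.3) = -15.025818, F(3.7) = 15.447304
s₂ = 3.700000 − 15.447304·(3.700000 − 2.300000) / (15.447304 − (-15.025818)) = 3.700000 − (21.626226)/(30.473122) = 2.990318
F(2.990318) = -5.107993
s₃ = 2.990318 − (-5.107993)·(2.990318 − 3.700000) / (-5.107993 − 15.447304) = 2.990318 − (3.625051)/(-20.555297) = 3.166674

3.1667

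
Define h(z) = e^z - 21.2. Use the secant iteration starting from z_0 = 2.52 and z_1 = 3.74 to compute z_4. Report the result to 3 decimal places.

h(2.52) = -8.77140, h(3.74) = 20.89799
z_2 = 3.74000 − 20.89799·(3.74000 − 2.52000) / (20.89799 − (-8.77140)) = 3.74000 − (25.49555)/(29.66939) = 2.88068
h(2.88068) = -3.37364
z_3 = 2.88068 − (-3.37364)·(2.88068 − 3.74000) / (-3.37364 − 20.89799) = 2.88068 − (2.89904)/(-24.27163) = 3.00012
h(3.00012) = -1.11205
z_4 = 3.00012 − (-1.11205)·(3.00012 − 2.88068) / (-1.11205 − (-3.37364)) = 3.00012 − (-0.13283)/(2.26158) = 3.05885

3.059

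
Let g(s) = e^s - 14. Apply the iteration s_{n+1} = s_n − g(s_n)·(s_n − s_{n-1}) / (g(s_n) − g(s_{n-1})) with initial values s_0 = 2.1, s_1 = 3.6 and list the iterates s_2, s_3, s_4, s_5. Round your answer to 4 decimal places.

2.4078, 2.5430, 2.6508, 2.6385

g(2.1) = -5.833830, g(3.6) = 22.598234
s_2 = 3.600000 − 22.598234·(3.600000 − 2.100000) / (22.598234 − (-5.833830)) = 3.600000 − (33.897352)/(28.432065) = 2.407777
g(2.407777) = -2.890758
s_3 = 2.407777 − (-2.890758)·(2.407777 − 3.600000) / (-2.890758 − 22.598234) = 2.407777 − (3.446428)/(-25.488993) = 2.542990
g(2.542990) = -1.282364
s_4 = 2.542990 − (-1.282364)·(2.542990 − 2.407777) / (-1.282364 − (-2.890758)) = 2.542990 − (-0.173391)/(1.608395) = 2.650794
g(2.650794) = 0.165278
s_5 = 2.650794 − 0.165278·(2.650794 − 2.542990) / (0.165278 − (-1.282364)) = 2.650794 − (0.017818)/(1.447641) = 2.638486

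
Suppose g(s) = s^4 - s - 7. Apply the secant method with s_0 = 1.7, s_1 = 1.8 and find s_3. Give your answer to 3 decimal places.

1.718

g(1.7) = -0.34790, g(1.8) = 1.69760
s_2 = 1.80000 − 1.69760·(1.80000 − 1.70000) / (1.69760 − (-0.34790)) = 1.80000 − (0.16976)/(2.04550) = 1.71701
g(1.71701) = -0.02562
s_3 = 1.71701 − (-0.02562)·(1.71701 − 1.80000) / (-0.02562 − 1.69760) = 1.71701 − (0.00213)/(-1.72322) = 1.71824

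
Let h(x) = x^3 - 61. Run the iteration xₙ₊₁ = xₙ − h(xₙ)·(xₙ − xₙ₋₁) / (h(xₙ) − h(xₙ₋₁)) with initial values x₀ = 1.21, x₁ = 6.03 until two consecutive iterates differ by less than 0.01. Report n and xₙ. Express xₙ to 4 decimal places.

n = 7, xₙ = 3.9366

h(1.21) = -59.228439, h(6.03) = 158.256227
x₂ = 6.030000 − 158.256227·(4.820000)/(217.484666) = 2.522649;  |Δ| = 3.507351
h(2.522649) = -44.946468
x₃ = 2.522649 − (-44.946468)·(-3.507351)/(-203.202695) = 3.298441;  |Δ| = 0.775792
h(3.298441) = -25.113901
x₄ = 3.298441 − (-25.113901)·(0.775792)/(19.832568) = 4.280824;  |Δ| = 0.982382
h(4.280824) = 17.448020
x₅ = 4.280824 − 17.448020·(0.982382)/(42.561921) = 3.878101;  |Δ| = 0.402722
h(3.878101) = -2.674630
x₆ = 3.878101 − (-2.674630)·(-0.402722)/(-20.122650) = 3.931630;  |Δ| = 0.053528
h(3.931630) = -0.225994
x₇ = 3.931630 − (-0.225994)·(0.053528)/(2.448636) = 3.936570;  |Δ| = 0.004940
|x₇ − x₆| = 0.004940 < 0.01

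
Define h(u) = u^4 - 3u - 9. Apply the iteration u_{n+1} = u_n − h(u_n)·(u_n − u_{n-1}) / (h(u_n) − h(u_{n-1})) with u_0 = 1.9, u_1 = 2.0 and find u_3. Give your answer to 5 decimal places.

h(1.9) = -1.6679000, h(2.0) = 1.0000000
u_2 = 2.0000000 − 1.0000000·(2.0000000 − 1.9000000) / (1.0000000 − (-1.6679000)) = 2.0000000 − (0.1000000)/(2.6679000) = 1.9625173
h(1.9625173) = -0.0536978
u_3 = 1.9625173 − (-0.0536978)·(1.9625173 − 2.0000000) / (-0.0536978 − 1.0000000) = 1.9625173 − (0.0020127)/(-1.0536978) = 1.9644275

1.96443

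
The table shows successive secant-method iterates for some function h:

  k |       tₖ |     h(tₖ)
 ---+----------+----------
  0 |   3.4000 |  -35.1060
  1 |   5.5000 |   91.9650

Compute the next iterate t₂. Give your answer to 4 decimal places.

3.9802

t₂ = 5.5000 − 91.9650·(5.5000 − 3.4000) / (91.9650 − (-35.1060))
   = 5.5000 − (193.126500)/(127.071000) = 3.980169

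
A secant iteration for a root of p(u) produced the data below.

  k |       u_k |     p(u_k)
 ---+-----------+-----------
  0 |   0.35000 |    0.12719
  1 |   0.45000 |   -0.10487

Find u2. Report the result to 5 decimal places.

u2 = 0.45000 − (-0.10487)·(0.45000 − 0.35000) / (-0.10487 − 0.12719)
   = 0.45000 − (-0.0104870)/(-0.2320600) = 0.4048091

0.40481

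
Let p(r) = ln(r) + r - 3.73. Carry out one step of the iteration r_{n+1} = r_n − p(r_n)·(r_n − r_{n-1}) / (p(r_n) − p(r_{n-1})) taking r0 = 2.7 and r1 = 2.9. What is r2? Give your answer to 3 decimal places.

p(2.7) = -0.03675, p(2.9) = 0.23471
r2 = 2.90000 − 0.23471·(2.90000 − 2.70000) / (0.23471 − (-0.03675)) = 2.90000 − (0.04694)/(0.27146) = 2.72707

2.727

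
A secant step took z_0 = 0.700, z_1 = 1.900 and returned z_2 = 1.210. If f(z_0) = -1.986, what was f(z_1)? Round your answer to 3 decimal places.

The secant line through (0.700, -1.986) and (1.900, f(z_1)) crosses zero at z_2 = 1.210.
So (0.700, -1.986), (1.900, f(z_1)), (1.210, 0) are collinear:
f(z_1) = -1.986 · (1.900 − 1.210) / (0.700 − 1.210) = -1.986 · (0.69000)/(-0.51000) = 2.68694

2.687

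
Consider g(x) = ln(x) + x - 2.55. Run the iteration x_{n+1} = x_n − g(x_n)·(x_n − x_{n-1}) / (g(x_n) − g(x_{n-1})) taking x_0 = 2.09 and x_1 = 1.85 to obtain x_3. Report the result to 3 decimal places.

g(2.09) = 0.27716, g(1.85) = -0.08481
x_2 = 1.85000 − (-0.08481)·(1.85000 − 2.09000) / (-0.08481 − 0.27716) = 1.85000 − (0.02036)/(-0.36198) = 1.90623
g(1.90623) = 0.00136
x_3 = 1.90623 − 0.00136·(1.90623 − 1.85000) / (0.00136 − (-0.08481)) = 1.90623 − (0.00008)/(0.08618) = 1.90534

1.905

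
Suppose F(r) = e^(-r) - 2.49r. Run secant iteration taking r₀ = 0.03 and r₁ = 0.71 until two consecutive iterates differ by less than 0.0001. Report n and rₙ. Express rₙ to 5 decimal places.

n = 5, rₙ = 0.29809

F(0.03) = 0.8957455, F(0.71) = -1.2762558
r₂ = 0.7100000 − (-1.2762558)·(0.6800000)/(-2.1720013) = 0.3104358;  |Δ| = 0.3995642
F(0.3104358) = -0.0398578
r₃ = 0.3104358 − (-0.0398578)·(-0.3995642)/(1.2363980) = 0.2975551;  |Δ| = 0.0128808
F(0.2975551) = 0.0017196
r₄ = 0.2975551 − 0.0017196·(-0.0128808)/(0.0415774) = 0.2980878;  |Δ| = 0.0005327
F(0.2980878) = -0.0000024
r₅ = 0.2980878 − (-0.0000024)·(0.0005327)/(-0.0017221) = 0.2980870;  |Δ| = 0.0000008
|r₅ − r₄| = 0.0000008 < 0.0001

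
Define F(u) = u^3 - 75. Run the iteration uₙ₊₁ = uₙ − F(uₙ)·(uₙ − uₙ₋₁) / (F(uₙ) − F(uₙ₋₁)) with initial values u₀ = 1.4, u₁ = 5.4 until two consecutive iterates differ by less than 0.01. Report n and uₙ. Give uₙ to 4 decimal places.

F(1.4) = -72.256000, F(5.4) = 82.464000
u₂ = 5.400000 − 82.464000·(4.000000)/(154.720000) = 3.268046;  |Δ| = 2.131954
F(3.268046) = -40.096877
u₃ = 3.268046 − (-40.096877)·(-2.131954)/(-122.560877) = 3.965533;  |Δ| = 0.697488
F(3.965533) = -12.640187
u₄ = 3.965533 − (-12.640187)·(0.697488)/(27.456691) = 4.286635;  |Δ| = 0.321101
F(4.286635) = 3.767918
u₅ = 4.286635 − 3.767918·(0.321101)/(16.408104) = 4.212898;  |Δ| = 0.073737
F(4.212898) = -0.227361
u₆ = 4.212898 − (-0.227361)·(-0.073737)/(-3.995279) = 4.217094;  |Δ| = 0.004196
|u₆ − u₅| = 0.004196 < 0.01

n = 6, uₙ = 4.2171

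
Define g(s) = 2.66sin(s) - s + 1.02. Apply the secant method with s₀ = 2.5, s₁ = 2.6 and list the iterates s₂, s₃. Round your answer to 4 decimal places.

2.5349, 2.5354

g(2.5) = 0.111936, g(2.6) = -0.208766
s₂ = 2.600000 − (-0.208766)·(2.600000 − 2.500000) / (-0.208766 − 0.111936) = 2.600000 − (-0.020877)/(-0.320702) = 2.534903
g(2.534903) = 0.001697
s₃ = 2.534903 − 0.001697·(2.534903 − 2.600000) / (0.001697 − (-0.208766)) = 2.534903 − (-0.000111)/(0.210464) = 2.535428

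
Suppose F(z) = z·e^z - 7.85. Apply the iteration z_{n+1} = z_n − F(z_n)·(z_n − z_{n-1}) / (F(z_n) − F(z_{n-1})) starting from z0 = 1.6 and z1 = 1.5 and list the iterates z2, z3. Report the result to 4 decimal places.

1.5938, 1.5942

F(1.6) = 0.074852, F(1.5) = -1.127466
z2 = 1.500000 − (-1.127466)·(1.500000 − 1.600000) / (-1.127466 − 0.074852) = 1.500000 − (0.112747)/(-1.202318) = 1.593774
F(1.593774) = -0.004976
z3 = 1.593774 − (-0.004976)·(1.593774 − 1.500000) / (-0.004976 − (-1.127466)) = 1.593774 − (-0.000467)/(1.122490) = 1.594190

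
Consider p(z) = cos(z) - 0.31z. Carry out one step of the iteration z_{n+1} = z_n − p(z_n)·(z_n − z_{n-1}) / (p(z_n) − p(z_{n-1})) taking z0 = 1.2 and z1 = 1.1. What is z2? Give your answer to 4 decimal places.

p(1.2) = -0.009642, p(1.1) = 0.112596
z2 = 1.100000 − 0.112596·(1.100000 − 1.200000) / (0.112596 − (-0.009642)) = 1.100000 − (-0.011260)/(0.122238) = 1.192112

1.1921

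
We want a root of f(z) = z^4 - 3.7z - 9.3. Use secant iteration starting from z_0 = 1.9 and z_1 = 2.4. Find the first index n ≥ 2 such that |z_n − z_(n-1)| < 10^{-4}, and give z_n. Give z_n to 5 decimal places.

f(1.9) = -3.2979000, f(2.4) = 14.9976000
z_2 = 2.4000000 − 14.9976000·(0.5000000)/(18.2955000) = 1.9901287;  |Δ| = 0.4098713
f(1.9901287) = -0.9770263
z_3 = 1.9901287 − (-0.9770263)·(-0.4098713)/(-15.9746263) = 2.0151969;  |Δ| = 0.0250682
f(2.0151969) = -0.2643565
z_4 = 2.0151969 − (-0.2643565)·(0.0250682)/(0.7126698) = 2.0244957;  |Δ| = 0.0092988
f(2.0244957) = 0.0077462
z_5 = 2.0244957 − 0.0077462·(0.0092988)/(0.2721027) = 2.0242309;  |Δ| = 0.0002647
f(2.0242309) = -0.0000586
z_6 = 2.0242309 − (-0.0000586)·(-0.0002647)/(-0.0078048) = 2.0242329;  |Δ| = 0.0000020
|z_6 − z_5| = 0.0000020 < 10^{-4}

n = 6, z_n = 2.02423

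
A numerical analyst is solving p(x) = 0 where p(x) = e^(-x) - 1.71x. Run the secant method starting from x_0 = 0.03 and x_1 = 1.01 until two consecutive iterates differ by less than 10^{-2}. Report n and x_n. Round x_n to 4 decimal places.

n = 4, x_n = 0.3943

p(0.03) = 0.919146, p(1.01) = -1.362881
x_2 = 1.010000 − (-1.362881)·(0.980000)/(-2.282027) = 0.424720;  |Δ| = 0.585280
p(0.424720) = -0.072319
x_3 = 0.424720 − (-0.072319)·(-0.585280)/(1.290562) = 0.391923;  |Δ| = 0.032797
p(0.391923) = 0.005568
x_4 = 0.391923 − 0.005568·(-0.032797)/(0.077887) = 0.394268;  |Δ| = 0.002344
|x_4 − x_3| = 0.002344 < 10^{-2}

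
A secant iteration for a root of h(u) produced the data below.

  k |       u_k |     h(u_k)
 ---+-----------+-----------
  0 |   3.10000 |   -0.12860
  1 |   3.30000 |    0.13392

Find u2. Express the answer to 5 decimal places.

3.19797

u2 = 3.30000 − 0.13392·(3.30000 − 3.10000) / (0.13392 − (-0.12860))
   = 3.30000 − (0.0267840)/(0.2625200) = 3.1979735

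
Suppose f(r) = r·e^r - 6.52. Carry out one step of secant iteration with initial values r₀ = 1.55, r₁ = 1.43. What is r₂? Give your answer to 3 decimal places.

f(1.55) = 0.78278, f(1.43) = -0.54446
r₂ = 1.43000 − (-0.54446)·(1.43000 − 1.55000) / (-0.54446 − 0.78278) = 1.43000 − (0.06534)/(-1.32724) = 1.47923

1.479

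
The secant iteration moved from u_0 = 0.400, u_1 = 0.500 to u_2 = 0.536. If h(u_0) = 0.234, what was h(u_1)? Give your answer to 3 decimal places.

0.062

The secant line through (0.400, 0.234) and (0.500, h(u_1)) crosses zero at u_2 = 0.536.
So (0.400, 0.234), (0.500, h(u_1)), (0.536, 0) are collinear:
h(u_1) = 0.234 · (0.500 − 0.536) / (0.400 − 0.536) = 0.234 · (-0.03600)/(-0.13600) = 0.06194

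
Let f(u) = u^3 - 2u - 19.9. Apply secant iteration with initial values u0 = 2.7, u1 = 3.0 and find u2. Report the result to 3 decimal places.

2.951

f(2.7) = -5.61700, f(3.0) = 1.10000
u2 = 3.00000 − 1.10000·(3.00000 − 2.70000) / (1.10000 − (-5.61700)) = 3.00000 − (0.33000)/(6.71700) = 2.95087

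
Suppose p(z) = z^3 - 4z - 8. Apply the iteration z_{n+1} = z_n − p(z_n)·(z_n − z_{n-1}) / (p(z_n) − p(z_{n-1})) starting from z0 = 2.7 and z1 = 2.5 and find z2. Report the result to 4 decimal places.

p(2.7) = 0.883000, p(2.5) = -2.375000
z2 = 2.500000 − (-2.375000)·(2.500000 − 2.700000) / (-2.375000 − 0.883000) = 2.500000 − (0.475000)/(-3.258000) = 2.645795

2.6458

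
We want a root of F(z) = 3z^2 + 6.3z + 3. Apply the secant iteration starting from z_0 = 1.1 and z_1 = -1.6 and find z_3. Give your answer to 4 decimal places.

F(1.1) = 13.560000, F(-1.6) = 0.600000
z_2 = -1.600000 − 0.600000·(-1.600000 − 1.100000) / (0.600000 − 13.560000) = -1.600000 − (-1.620000)/(-12.960000) = -1.725000
F(-1.725000) = 1.059375
z_3 = -1.725000 − 1.059375·(-1.725000 − (-1.600000)) / (1.059375 − 0.600000) = -1.725000 − (-0.132422)/(0.459375) = -1.436735

-1.4367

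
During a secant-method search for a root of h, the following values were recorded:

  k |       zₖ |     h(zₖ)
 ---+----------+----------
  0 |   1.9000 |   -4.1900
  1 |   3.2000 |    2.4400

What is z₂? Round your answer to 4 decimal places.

z₂ = 3.2000 − 2.4400·(3.2000 − 1.9000) / (2.4400 − (-4.1900))
   = 3.2000 − (3.172000)/(6.630000) = 2.721569

2.7216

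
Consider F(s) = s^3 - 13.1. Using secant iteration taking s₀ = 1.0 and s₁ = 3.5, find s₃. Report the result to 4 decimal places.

F(1.0) = -12.100000, F(3.5) = 29.775000
s₂ = 3.500000 − 29.775000·(3.500000 − 1.000000) / (29.775000 − (-12.100000)) = 3.500000 − (74.437500)/(41.875000) = 1.722388
F(1.722388) = -7.990328
s₃ = 1.722388 − (-7.990328)·(1.722388 − 3.500000) / (-7.990328 − 29.775000) = 1.722388 − (14.203703)/(-37.765328) = 2.098492

2.0985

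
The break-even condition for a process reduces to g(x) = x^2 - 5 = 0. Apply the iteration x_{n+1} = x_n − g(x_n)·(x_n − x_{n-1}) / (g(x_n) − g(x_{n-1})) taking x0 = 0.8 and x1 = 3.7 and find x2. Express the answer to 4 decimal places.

1.7689

g(0.8) = -4.360000, g(3.7) = 8.690000
x2 = 3.700000 − 8.690000·(3.700000 − 0.800000) / (8.690000 − (-4.360000)) = 3.700000 − (25.201000)/(13.050000) = 1.768889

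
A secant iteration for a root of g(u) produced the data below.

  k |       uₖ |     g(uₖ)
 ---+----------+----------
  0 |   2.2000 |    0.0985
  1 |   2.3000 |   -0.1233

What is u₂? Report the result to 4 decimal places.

2.2444

u₂ = 2.3000 − (-0.1233)·(2.3000 − 2.2000) / (-0.1233 − 0.0985)
   = 2.3000 − (-0.012330)/(-0.221800) = 2.244409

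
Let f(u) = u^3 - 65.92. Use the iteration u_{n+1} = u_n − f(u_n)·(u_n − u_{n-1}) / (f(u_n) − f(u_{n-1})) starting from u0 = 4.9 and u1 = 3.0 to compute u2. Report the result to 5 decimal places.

3.81576

f(4.9) = 51.7290000, f(3.0) = -38.9200000
u2 = 3.0000000 − (-38.9200000)·(3.0000000 − 4.9000000) / (-38.9200000 − 51.7290000) = 3.0000000 − (73.9480000)/(-90.6490000) = 3.8157619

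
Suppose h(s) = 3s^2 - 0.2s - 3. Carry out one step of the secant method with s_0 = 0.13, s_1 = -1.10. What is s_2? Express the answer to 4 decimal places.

h(0.13) = -2.975300, h(-1.10) = 0.850000
s_2 = -1.100000 − 0.850000·(-1.100000 − 0.130000) / (0.850000 − (-2.975300)) = -1.100000 − (-1.045500)/(3.825300) = -0.826688

-0.8267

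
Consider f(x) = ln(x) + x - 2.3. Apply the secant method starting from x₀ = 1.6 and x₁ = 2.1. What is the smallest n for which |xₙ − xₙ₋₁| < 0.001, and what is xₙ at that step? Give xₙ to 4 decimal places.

f(1.6) = -0.229996, f(2.1) = 0.541937
x₂ = 2.100000 − 0.541937·(0.500000)/(0.771934) = 1.748974;  |Δ| = 0.351026
f(1.748974) = 0.008004
x₃ = 1.748974 − 0.008004·(-0.351026)/(-0.533934) = 1.743712;  |Δ| = 0.005262
f(1.743712) = -0.000271
x₄ = 1.743712 − (-0.000271)·(-0.005262)/(-0.008275) = 1.743885;  |Δ| = 0.000173
|x₄ − x₃| = 0.000173 < 0.001

n = 4, xₙ = 1.7439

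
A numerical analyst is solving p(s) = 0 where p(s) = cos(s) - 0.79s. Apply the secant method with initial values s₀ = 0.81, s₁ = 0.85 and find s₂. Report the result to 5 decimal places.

p(0.81) = 0.0495984, p(0.85) = -0.0115169
s₂ = 0.8500000 − (-0.0115169)·(0.8500000 − 0.8100000) / (-0.0115169 − 0.0495984) = 0.8500000 − (-0.0004607)/(-0.0611153) = 0.8424622

0.84246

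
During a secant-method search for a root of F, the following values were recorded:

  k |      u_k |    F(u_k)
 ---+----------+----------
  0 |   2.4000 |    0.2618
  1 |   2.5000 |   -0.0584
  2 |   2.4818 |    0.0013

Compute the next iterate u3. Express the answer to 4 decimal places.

u3 = 2.4818 − 0.0013·(2.4818 − 2.5000) / (0.0013 − (-0.0584))
   = 2.4818 − (-0.000024)/(0.059700) = 2.482196

2.4822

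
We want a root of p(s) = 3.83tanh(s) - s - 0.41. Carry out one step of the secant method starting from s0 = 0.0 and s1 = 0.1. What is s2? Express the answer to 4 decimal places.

0.1455

p(0.0) = -0.410000, p(0.1) = -0.128272
s2 = 0.100000 − (-0.128272)·(0.100000 − 0.000000) / (-0.128272 − (-0.410000)) = 0.100000 − (-0.012827)/(0.281728) = 0.145530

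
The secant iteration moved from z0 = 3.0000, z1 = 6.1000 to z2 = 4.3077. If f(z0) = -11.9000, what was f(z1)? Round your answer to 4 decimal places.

The secant line through (3.0000, -11.9000) and (6.1000, f(z1)) crosses zero at z2 = 4.3077.
So (3.0000, -11.9000), (6.1000, f(z1)), (4.3077, 0) are collinear:
f(z1) = -11.9000 · (6.1000 − 4.3077) / (3.0000 − 4.3077) = -11.9000 · (1.792300)/(-1.307700) = 16.309834

16.3098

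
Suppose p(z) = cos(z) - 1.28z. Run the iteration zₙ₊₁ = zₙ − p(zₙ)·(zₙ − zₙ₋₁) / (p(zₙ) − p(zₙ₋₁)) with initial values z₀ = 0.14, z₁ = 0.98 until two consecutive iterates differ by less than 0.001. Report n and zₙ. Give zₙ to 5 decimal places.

p(0.14) = 0.8110160, p(0.98) = -0.6973775
z₂ = 0.9800000 − (-0.6973775)·(0.8400000)/(-1.5083934) = 0.5916417;  |Δ| = 0.3883583
p(0.5916417) = 0.0727247
z₃ = 0.5916417 − 0.0727247·(-0.3883583)/(0.7701022) = 0.6283164;  |Δ| = 0.0366747
p(0.6283164) = 0.0047732
z₄ = 0.6283164 − 0.0047732·(0.0366747)/(-0.0679515) = 0.6308926;  |Δ| = 0.0025762
p(0.6308926) = -0.0000412
z₅ = 0.6308926 − (-0.0000412)·(0.0025762)/(-0.0048145) = 0.6308705;  |Δ| = 0.0000221
|z₅ − z₄| = 0.0000221 < 0.001

n = 5, zₙ = 0.63087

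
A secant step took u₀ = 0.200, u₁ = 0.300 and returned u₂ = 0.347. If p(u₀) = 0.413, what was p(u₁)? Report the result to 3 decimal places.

0.132

The secant line through (0.200, 0.413) and (0.300, p(u₁)) crosses zero at u₂ = 0.347.
So (0.200, 0.413), (0.300, p(u₁)), (0.347, 0) are collinear:
p(u₁) = 0.413 · (0.300 − 0.347) / (0.200 − 0.347) = 0.413 · (-0.04700)/(-0.14700) = 0.13205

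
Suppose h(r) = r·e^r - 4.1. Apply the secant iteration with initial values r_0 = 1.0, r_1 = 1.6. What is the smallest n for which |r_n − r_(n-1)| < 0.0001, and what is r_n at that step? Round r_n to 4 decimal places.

h(1.0) = -1.381718, h(1.6) = 3.824852
r_2 = 1.600000 − 3.824852·(0.600000)/(5.206570) = 1.159228;  |Δ| = 0.440772
h(1.159228) = -0.404995
r_3 = 1.159228 − (-0.404995)·(-0.440772)/(-4.229847) = 1.201430;  |Δ| = 0.042203
h(1.201430) = -0.105401
r_4 = 1.201430 − (-0.105401)·(0.042203)/(0.299594) = 1.216278;  |Δ| = 0.014847
h(1.216278) = 0.004455
r_5 = 1.216278 − 0.004455·(0.014847)/(0.109856) = 1.215676;  |Δ| = 0.000602
h(1.215676) = -0.000046
r_6 = 1.215676 − (-0.000046)·(-0.000602)/(-0.004501) = 1.215682;  |Δ| = 0.000006
|r_6 − r_5| = 0.000006 < 0.0001

n = 6, r_n = 1.2157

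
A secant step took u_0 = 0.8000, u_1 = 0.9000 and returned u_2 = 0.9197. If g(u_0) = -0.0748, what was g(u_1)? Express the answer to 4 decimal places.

The secant line through (0.8000, -0.0748) and (0.9000, g(u_1)) crosses zero at u_2 = 0.9197.
So (0.8000, -0.0748), (0.9000, g(u_1)), (0.9197, 0) are collinear:
g(u_1) = -0.0748 · (0.9000 − 0.9197) / (0.8000 − 0.9197) = -0.0748 · (-0.019700)/(-0.119700) = -0.012310

-0.0123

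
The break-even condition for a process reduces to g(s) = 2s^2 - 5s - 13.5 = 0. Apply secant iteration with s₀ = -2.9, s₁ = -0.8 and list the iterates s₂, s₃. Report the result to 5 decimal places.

g(-2.9) = 17.8200000, g(-0.8) = -8.2200000
s₂ = -0.8000000 − (-8.2200000)·(-0.8000000 − (-2.9000000)) / (-8.2200000 − 17.8200000) = -0.8000000 − (-17.2620000)/(-26.0400000) = -1.4629032
g(-1.4629032) = -1.9053122
s₃ = -1.4629032 − (-1.9053122)·(-1.4629032 − (-0.8000000)) / (-1.9053122 − (-8.2200000)) = -1.4629032 − (1.2630376)/(6.3146878) = -1.6629191

-1.46290, -1.66292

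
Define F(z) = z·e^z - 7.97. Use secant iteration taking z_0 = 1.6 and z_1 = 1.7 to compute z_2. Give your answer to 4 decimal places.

F(1.6) = -0.045148, F(1.7) = 1.335711
z_2 = 1.700000 − 1.335711·(1.700000 − 1.600000) / (1.335711 − (-0.045148)) = 1.700000 − (0.133571)/(1.380859) = 1.603270

1.6033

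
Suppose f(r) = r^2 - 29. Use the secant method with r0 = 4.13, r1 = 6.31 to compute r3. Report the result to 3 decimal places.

5.376

f(4.13) = -11.94310, f(6.31) = 10.81610
r2 = 6.31000 − 10.81610·(6.31000 − 4.13000) / (10.81610 − (-11.94310)) = 6.31000 − (23.57910)/(22.75920) = 5.27398
f(5.27398) = -1.18519
r3 = 5.27398 − (-1.18519)·(5.27398 − 6.31000) / (-1.18519 − 10.81610) = 5.27398 − (1.22788)/(-12.00129) = 5.37629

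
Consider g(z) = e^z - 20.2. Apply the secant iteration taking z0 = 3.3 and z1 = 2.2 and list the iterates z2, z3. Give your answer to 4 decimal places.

2.8796, 3.0648

g(3.3) = 6.912639, g(2.2) = -11.174987
z2 = 2.200000 − (-11.174987)·(2.200000 − 3.300000) / (-11.174987 − 6.912639) = 2.200000 − (12.292485)/(-18.087625) = 2.879607
g(2.879607) = -2.392718
z3 = 2.879607 − (-2.392718)·(2.879607 − 2.200000) / (-2.392718 − (-11.174987)) = 2.879607 − (-1.626109)/(8.782268) = 3.064766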